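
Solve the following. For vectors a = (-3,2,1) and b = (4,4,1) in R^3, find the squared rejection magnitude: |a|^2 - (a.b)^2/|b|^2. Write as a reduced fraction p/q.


|a|^2 = (-3)^2 + 2^2 + 1^2 = 14
|b|^2 = 4^2 + 4^2 + 1^2 = 33
a . b = (-3)*4 + 2*4 + 1*1 = -3
(a.b)^2 = (-3)^2 = 9
|rej|^2 = 14 - 9/33
= (462 - 9)/33
= 453/33
In lowest terms: 151/11


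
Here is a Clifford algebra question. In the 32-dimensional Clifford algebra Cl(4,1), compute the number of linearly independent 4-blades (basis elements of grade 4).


Number of grade-k basis blades in Cl(p,q) with n = p + q is C(n, k).
n = 4 + 1 = 5
C(5, 4) = 5! / (4! * 1!)
= 120 / (24 * 1)
= 5


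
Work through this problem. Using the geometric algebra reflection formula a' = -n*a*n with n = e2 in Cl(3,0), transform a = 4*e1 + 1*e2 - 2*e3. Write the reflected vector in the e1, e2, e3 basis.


Reflection formula: a' = -n*a*n, with n = e2 (unit vector, n^2 = 1).
For reflection through hyperplane perp to e2:
The component along e2 flips sign, others stay.
a = (4, 1, -2)
a' = (4, -1, -2)
a' = 4*e1 - 1*e2 - 2*e3


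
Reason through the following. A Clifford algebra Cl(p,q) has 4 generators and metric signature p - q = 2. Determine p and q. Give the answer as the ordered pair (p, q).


We need p + q = 4 and p - q = 2.
Adding: 2p = 4 + 2 = 6, so p = 3.
Then q = 4 - 3 = 1.
(p, q) = (3, 1)


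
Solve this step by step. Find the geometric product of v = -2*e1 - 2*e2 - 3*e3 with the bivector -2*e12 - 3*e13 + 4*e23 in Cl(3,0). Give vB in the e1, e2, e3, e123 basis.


vB has grade-1 (vector) and grade-3 (trivector) parts: vB = (v _| B) + (v ^ B).
Vector part <vB>_1:
  e1: -v2*b12 - v3*b13 = -(-2)*(-2) - (-3)*(-3) = -13
  e2: v1*b12 - v3*b23 = (-2)*(-2) - (-3)*(4) = 16
  e3: v1*b13 + v2*b23 = (-2)*(-3) + (-2)*(4) = -2
Trivector part <vB>_3:
  e123: v1*b23 - v2*b13 + v3*b12 = (-2)*(4) - (-2)*(-3) + (-3)*(-2) = -8
vB = -13*e1 + 16*e2 - 2*e3 - 8*e123


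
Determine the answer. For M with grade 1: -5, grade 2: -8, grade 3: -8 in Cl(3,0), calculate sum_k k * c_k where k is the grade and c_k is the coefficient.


Grade-weighted sum = sum of grade_k * coefficient_k
1*(-5) = -5
2*(-8) = -16
3*(-8) = -24
Total = -5 + (-16) + (-24) = -45


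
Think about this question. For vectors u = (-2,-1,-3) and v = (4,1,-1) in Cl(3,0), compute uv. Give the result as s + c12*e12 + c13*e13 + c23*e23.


In Cl(3,0): e_i^2 = 1, e_ie_j = -e_je_i for i != j.
Scalar part = u . v = (-2)*4 + (-1)*1 + (-3)*(-1)
= -8 + (-1) + 3 = -6
e12 coeff = (-2)*1 - (-1)*4 = -2 - (-4) = 2
e13 coeff = (-2)*(-1) - (-3)*4 = 2 - (-12) = 14
e23 coeff = (-1)*(-1) - (-3)*1 = 1 - (-3) = 4
uv = -6 + 2*e12 + 14*e13 + 4*e23


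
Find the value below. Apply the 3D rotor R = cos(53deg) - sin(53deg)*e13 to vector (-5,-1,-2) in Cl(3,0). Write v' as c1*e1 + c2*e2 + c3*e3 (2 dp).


Rotor R = cos(53deg) - sin(53deg)*e13
Rotation angle theta = 2 * 53 = 106 degrees in the e13 plane (e1 -> e3).
The component perpendicular to the plane (e2) is invariant: v'_2 = v2 = -1.00
cos(106deg) = -0.2756, sin(106deg) = 0.9613
v'_1 = v1*cos(theta) - v3*sin(theta) = -5*(-0.2756) - (-2)*0.9613 = 3.30
v'_3 = v1*sin(theta) + v3*cos(theta) = -5*0.9613 + (-2)*(-0.2756) = -4.26
v' = 3.30*e1 - 1.00*e2 - 4.26*e3


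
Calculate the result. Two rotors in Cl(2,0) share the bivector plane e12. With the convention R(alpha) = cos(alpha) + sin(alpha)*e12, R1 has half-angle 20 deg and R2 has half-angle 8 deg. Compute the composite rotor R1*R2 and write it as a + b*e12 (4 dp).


Same-plane rotors commute and their half-angles add:
R1*R2 = cos(a1 + a2) + sin(a1 + a2)*e12.
a1 + a2 = 20 + 8 = 28 deg
cos(28 deg) = 0.8829
sin(28 deg) = 0.4695
R1*R2 = 0.8829 + 0.4695*e12


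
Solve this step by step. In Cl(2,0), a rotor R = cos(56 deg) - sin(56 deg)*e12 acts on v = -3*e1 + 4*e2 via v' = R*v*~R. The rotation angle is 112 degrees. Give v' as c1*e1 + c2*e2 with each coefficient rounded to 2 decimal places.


Rotor R = cos(56deg) - sin(56deg)*e12
Rotation angle theta = 2 * 56 = 112 degrees
v' = R*v*~R rotates v by theta.
cos(112deg) = -0.3746, sin(112deg) = 0.9272
v'_1 = -3*cos(112deg) - 4*sin(112deg)
= -3*(-0.3746) - 4*0.9272
= -2.58
v'_2 = -3*sin(112deg) + 4*cos(112deg)
= -3*0.9272 + 4*(-0.3746)
= -4.28
v' = -2.58*e1 - 4.28*e2


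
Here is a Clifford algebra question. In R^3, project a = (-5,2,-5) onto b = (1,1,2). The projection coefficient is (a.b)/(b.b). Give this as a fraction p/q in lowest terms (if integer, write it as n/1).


Projection coefficient = (a . b) / (b . b)
a . b = (-5)*1 + 2*1 + (-5)*2
= -5 + 2 + (-10) = -13
b . b = 1^2 + 1^2 + 2^2
= 1 + 1 + 4 = 6
Coefficient = -13/6
In lowest terms: -13/6


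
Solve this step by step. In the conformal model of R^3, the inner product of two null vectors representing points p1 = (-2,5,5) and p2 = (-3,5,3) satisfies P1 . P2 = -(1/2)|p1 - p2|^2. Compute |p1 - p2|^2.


p1 - p2 = (1, 0, 2)
|p1 - p2|^2 = 1^2 + 0^2 + 2^2
= 1 + 0 + 4
= 5


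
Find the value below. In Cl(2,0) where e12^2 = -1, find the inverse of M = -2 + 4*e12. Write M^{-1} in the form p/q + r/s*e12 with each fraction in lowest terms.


M = -2 + 4*e12, where e12^2 = -1.
Since M commutes with its reverse ~M = a - b*e12, M * ~M = a^2 - b^2*e12^2 = a^2 + b^2.
So M^{-1} = ~M / (a^2 + b^2) = (a - b*e12)/(a^2 + b^2).
a^2 + b^2 = 4 + 16 = 20
Scalar part = -2/20 = -1/10
Bivector coeff = -4/20 = -1/5
M^{-1} = -1/10 - 1/5*e12


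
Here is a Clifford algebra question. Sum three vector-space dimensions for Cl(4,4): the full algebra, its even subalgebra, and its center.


n = 4 + 4 = 8
Total dim = 2^8 = 256
Even subalgebra dim = 2^7 = 128
n is even, so center dim = 1
Sum = 256 + 128 + 1 = 385


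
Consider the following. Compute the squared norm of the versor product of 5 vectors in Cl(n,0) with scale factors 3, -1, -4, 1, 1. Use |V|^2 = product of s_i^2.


Each vector v_i has |v_i|^2 = s_i^2
Squared scales: 3^2 = 9, (-1)^2 = 1, (-4)^2 = 16, 1^2 = 1, 1^2 = 1
|V|^2 = 9 * 1 * 16 * 1 * 1
= 144


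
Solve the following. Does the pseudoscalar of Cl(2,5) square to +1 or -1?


The pseudoscalar I = e1...e_n (product of all n generators) of Cl(p,q) satisfies I^2 = (-1)^(q + n(n-1)/2).
p = 2, q = 5, n = p + q = 7
n(n-1)/2 = 7 * 6 / 2 = 21
Exponent = q + n(n-1)/2 = 5 + 21 = 26
I^2 = (-1)^26 = +1


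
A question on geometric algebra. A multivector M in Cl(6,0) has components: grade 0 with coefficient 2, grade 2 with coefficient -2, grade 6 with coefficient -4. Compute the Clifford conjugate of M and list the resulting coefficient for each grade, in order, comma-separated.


Clifford conjugate sign for grade k: (-1)^(k(k+1)/2)
Grade 0: (-1)^(0*1/2) = (-1)^0 = 1, coeff 2 -> 2
Grade 2: (-1)^(2*3/2) = (-1)^3 = -1, coeff -2 -> 2
Grade 6: (-1)^(6*7/2) = (-1)^21 = -1, coeff -4 -> 4
Conjugated coefficients: 2, 2, 4


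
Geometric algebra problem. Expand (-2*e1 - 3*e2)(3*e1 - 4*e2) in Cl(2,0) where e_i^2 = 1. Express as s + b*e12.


Expand: (-2*e1 - 3*e2)(3*e1 - 4*e2)
= (-2)*3*e1e1 + (-2)*(-4)*e1e2 + (-3)*3*e2e1 + (-3)*(-4)*e2e2
Using e1^2 = e2^2 = 1, e2e1 = -e1e2:
Scalar part s = (-2)*3 + (-3)*(-4) = -6 + 12 = 6
Bivector part b = (-2)*(-4) - (-3)*3 = 8 - (-9) = 17
uv = 6 + 17*e12


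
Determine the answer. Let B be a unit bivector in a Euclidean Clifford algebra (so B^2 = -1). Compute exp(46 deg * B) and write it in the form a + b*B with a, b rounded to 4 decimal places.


For a unit bivector B with B^2 = -1, the exponential series gives
e^(theta*B) = cos(theta) + sin(theta)*B (the GA analogue of Euler's formula).
theta = 46 degrees = 0.802851 rad
cos(46 deg) = 0.6947
sin(46 deg) = 0.7193
exp(theta*B) = 0.6947 + 0.7193*B


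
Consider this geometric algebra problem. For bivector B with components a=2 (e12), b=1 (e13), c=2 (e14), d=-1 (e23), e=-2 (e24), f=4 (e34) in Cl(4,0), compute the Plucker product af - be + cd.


Plucker relation: af - be + cd
a*f = 2*4 = 8
b*e = 1*(-2) = -2
c*d = 2*(-1) = -2
af - be + cd = 8 - (-2) + (-2)
= 8


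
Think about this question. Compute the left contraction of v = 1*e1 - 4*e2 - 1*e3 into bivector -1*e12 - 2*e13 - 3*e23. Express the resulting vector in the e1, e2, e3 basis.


Left contraction v _| B = <vB>_1 (grade-1 part of the geometric product vB).
Using e1_|e12 = e2, e2_|e12 = -e1, e1_|e13 = e3, e3_|e13 = -e1, e2_|e23 = e3, e3_|e23 = -e2:
e1 coeff: -v2*b12 - v3*b13 = -(-4)*(-1) - (-1)*(-2) = -6
e2 coeff: v1*b12 - v3*b23 = (1)*(-1) - (-1)*(-3) = -4
e3 coeff: v1*b13 + v2*b23 = (1)*(-2) + (-4)*(-3) = 10
v _| B = -6*e1 - 4*e2 + 10*e3


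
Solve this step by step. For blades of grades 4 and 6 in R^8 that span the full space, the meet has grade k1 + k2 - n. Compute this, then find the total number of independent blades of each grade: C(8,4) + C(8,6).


Meet grade = grade(A) + grade(B) - n
= 4 + 6 - 8 = 2
C(8,4) = 70
C(8,6) = 28
dim_A + dim_B = 70 + 28 = 98


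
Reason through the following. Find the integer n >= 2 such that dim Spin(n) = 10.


dim Spin(n) = dim so(n) = n(n-1)/2.
Solve n(n-1)/2 = 10, i.e. n^2 - n - 20 = 0.
Discriminant = 1 + 8*10 = 81
n = (1 + sqrt(81))/2 = (1 + 9)/2 = 5


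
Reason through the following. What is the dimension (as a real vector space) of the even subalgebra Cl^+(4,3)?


Even subalgebra dimension = 2^(n-1)
n = 4 + 3 = 7
2^(7 - 1) = 2^6 = 64
Verification: sum of C(7,k) for even k = 1 + 21 + 35 + 7 = 64
Result = 64


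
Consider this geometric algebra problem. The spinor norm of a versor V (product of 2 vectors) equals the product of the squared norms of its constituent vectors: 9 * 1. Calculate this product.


Spinor norm N(V) = |v1|^2 * |v2|^2 * ... * |v2|^2
= 9 * 1
Running product: 9, 9
N(V) = 9


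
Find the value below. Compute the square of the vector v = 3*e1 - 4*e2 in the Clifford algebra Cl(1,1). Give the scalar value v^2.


v^2 = sum of c_i^2 * e_i^2
Positive signature terms (e_i^2 = +1): 3^2 = 9
Negative signature terms (e_j^2 = -1): (-4)^2 = 16
v^2 = 9 - 16 = -7


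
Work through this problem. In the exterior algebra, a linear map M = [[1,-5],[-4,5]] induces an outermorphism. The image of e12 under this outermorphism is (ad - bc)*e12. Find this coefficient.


The outermorphism of a linear map f sends e1^e2 to f(e1)^f(e2).
f(e1) = 1*e1 - 4*e2
f(e2) = -5*e1 + 5*e2
f(e1) ^ f(e2) = (1*e1 - 4*e2) ^ (-5*e1 + 5*e2)
= 1*5*e12 + (-4)*(-5)*e21
= (5 - 20)*e12
= -15*e12
Coefficient = -15


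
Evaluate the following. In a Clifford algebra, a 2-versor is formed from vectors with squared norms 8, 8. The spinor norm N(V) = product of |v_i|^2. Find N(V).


Spinor norm N(V) = |v1|^2 * |v2|^2 * ... * |v2|^2
= 8 * 8
Running product: 8, 64
N(V) = 64


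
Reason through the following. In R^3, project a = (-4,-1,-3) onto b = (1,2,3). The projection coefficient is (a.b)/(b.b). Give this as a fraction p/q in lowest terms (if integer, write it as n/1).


Projection coefficient = (a . b) / (b . b)
a . b = (-4)*1 + (-1)*2 + (-3)*3
= -4 + (-2) + (-9) = -15
b . b = 1^2 + 2^2 + 3^2
= 1 + 4 + 9 = 14
Coefficient = -15/14
In lowest terms: -15/14


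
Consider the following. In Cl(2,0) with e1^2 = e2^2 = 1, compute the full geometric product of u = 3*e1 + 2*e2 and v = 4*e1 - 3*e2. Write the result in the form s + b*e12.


Expand: (3*e1 + 2*e2)(4*e1 - 3*e2)
= 3*4*e1e1 + 3*(-3)*e1e2 + 2*4*e2e1 + 2*(-3)*e2e2
Using e1^2 = e2^2 = 1, e2e1 = -e1e2:
Scalar part s = 3*4 + 2*(-3) = 12 + (-6) = 6
Bivector part b = 3*(-3) - 2*4 = -9 - 8 = -17
uv = 6 - 17*e12


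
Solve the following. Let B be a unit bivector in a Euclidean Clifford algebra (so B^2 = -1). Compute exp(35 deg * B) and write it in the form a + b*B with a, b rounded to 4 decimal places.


For a unit bivector B with B^2 = -1, the exponential series gives
e^(theta*B) = cos(theta) + sin(theta)*B (the GA analogue of Euler's formula).
theta = 35 degrees = 0.610865 rad
cos(35 deg) = 0.8192
sin(35 deg) = 0.5736
exp(theta*B) = 0.8192 + 0.5736*B


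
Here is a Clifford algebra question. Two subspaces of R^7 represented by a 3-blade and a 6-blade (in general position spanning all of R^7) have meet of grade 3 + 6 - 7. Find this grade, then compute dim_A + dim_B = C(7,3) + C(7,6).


Meet grade = grade(A) + grade(B) - n
= 3 + 6 - 7 = 2
C(7,3) = 35
C(7,6) = 7
dim_A + dim_B = 35 + 7 = 42


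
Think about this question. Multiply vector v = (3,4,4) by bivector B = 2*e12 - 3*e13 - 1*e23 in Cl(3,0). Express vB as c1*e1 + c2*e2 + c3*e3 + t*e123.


vB has grade-1 (vector) and grade-3 (trivector) parts: vB = (v _| B) + (v ^ B).
Vector part <vB>_1:
  e1: -v2*b12 - v3*b13 = -(4)*(2) - (4)*(-3) = 4
  e2: v1*b12 - v3*b23 = (3)*(2) - (4)*(-1) = 10
  e3: v1*b13 + v2*b23 = (3)*(-3) + (4)*(-1) = -13
Trivector part <vB>_3:
  e123: v1*b23 - v2*b13 + v3*b12 = (3)*(-1) - (4)*(-3) + (4)*(2) = 17
vB = 4*e1 + 10*e2 - 13*e3 + 17*e123


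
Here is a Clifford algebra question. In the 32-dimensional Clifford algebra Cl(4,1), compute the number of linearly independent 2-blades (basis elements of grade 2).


Number of grade-k basis blades in Cl(p,q) with n = p + q is C(n, k).
n = 4 + 1 = 5
C(5, 2) = 5! / (2! * 3!)
= 120 / (2 * 6)
= 10


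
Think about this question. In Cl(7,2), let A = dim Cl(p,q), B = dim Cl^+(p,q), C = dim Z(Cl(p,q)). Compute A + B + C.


n = 7 + 2 = 9
Total dim = 2^9 = 512
Even subalgebra dim = 2^8 = 256
n is odd, so center dim = 2
Sum = 512 + 256 + 2 = 770


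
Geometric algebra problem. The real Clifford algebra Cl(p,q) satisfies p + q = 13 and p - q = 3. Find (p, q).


We need p + q = 13 and p - q = 3.
Adding: 2p = 13 + 3 = 16, so p = 8.
Then q = 13 - 8 = 5.
(p, q) = (8, 5)


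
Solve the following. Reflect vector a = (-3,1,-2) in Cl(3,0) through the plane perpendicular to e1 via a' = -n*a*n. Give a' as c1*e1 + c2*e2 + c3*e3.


Reflection formula: a' = -n*a*n, with n = e1 (unit vector, n^2 = 1).
For reflection through hyperplane perp to e1:
The component along e1 flips sign, others stay.
a = (-3, 1, -2)
a' = (3, 1, -2)
a' = 3*e1 + 1*e2 - 2*e3


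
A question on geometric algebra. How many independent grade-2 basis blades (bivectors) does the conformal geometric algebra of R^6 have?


The conformal model of R^6 uses Cl(7,1) with m = 6 + 2 = 8 generators.
Number of grade-2 blades = C(m, 2) = C(8, 2)
= 8*7/2 = 28


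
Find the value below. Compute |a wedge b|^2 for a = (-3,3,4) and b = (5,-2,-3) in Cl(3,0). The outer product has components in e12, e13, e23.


a wedge b = (a1*b2 - a2*b1)*e12 + (a1*b3 - a3*b1)*e13 + (a2*b3 - a3*b2)*e23
e12 coeff: (-3)*(-2) - 3*5 = 6 - 15 = -9
e13 coeff: (-3)*(-3) - 4*5 = 9 - 20 = -11
e23 coeff: 3*(-3) - 4*(-2) = -9 - (-8) = -1
|a wedge b|^2 = (-9)^2 + (-11)^2 + (-1)^2
= 81 + 121 + 1
= 203


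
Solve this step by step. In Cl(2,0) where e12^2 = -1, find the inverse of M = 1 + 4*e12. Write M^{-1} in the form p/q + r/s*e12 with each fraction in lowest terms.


M = 1 + 4*e12, where e12^2 = -1.
Since M commutes with its reverse ~M = a - b*e12, M * ~M = a^2 - b^2*e12^2 = a^2 + b^2.
So M^{-1} = ~M / (a^2 + b^2) = (a - b*e12)/(a^2 + b^2).
a^2 + b^2 = 1 + 16 = 17
Scalar part = 1/17 = 1/17
Bivector coeff = -4/17 = -4/17
M^{-1} = 1/17 - 4/17*e12


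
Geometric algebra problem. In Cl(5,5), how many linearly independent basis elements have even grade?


Even subalgebra dimension = 2^(n-1)
n = 5 + 5 = 10
2^(10 - 1) = 2^9 = 512
Verification: sum of C(10,k) for even k = 1 + 45 + 210 + 210 + 45 + 1 = 512
Result = 512


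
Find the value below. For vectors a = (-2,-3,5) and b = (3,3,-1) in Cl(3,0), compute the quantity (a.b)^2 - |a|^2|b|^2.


a . b = (-2)*3 + (-3)*3 + 5*(-1)
= -6 + (-9) + (-5) = -20
|a|^2 = (-2)^2 + (-3)^2 + 5^2 = 38
|b|^2 = 3^2 + 3^2 + (-1)^2 = 19
(a.b)^2 = (-20)^2 = 400
|a|^2 * |b|^2 = 38 * 19 = 722
Result = 400 - 722 = -322


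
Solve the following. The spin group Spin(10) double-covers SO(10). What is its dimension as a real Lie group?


Spin(n) double-covers SO(n); both have Lie algebra so(n) of dimension n(n-1)/2.
n = 10
n(n-1) = 10 * 9 = 90
dim Spin(10) = 90/2 = 45


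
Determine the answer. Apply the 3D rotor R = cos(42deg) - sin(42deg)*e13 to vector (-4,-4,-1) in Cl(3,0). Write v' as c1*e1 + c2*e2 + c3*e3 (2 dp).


Rotor R = cos(42deg) - sin(42deg)*e13
Rotation angle theta = 2 * 42 = 84 degrees in the e13 plane (e1 -> e3).
The component perpendicular to the plane (e2) is invariant: v'_2 = v2 = -4.00
cos(84deg) = 0.1045, sin(84deg) = 0.9945
v'_1 = v1*cos(theta) - v3*sin(theta) = -4*0.1045 - (-1)*0.9945 = 0.58
v'_3 = v1*sin(theta) + v3*cos(theta) = -4*0.9945 + (-1)*0.1045 = -4.08
v' = 0.58*e1 - 4.00*e2 - 4.08*e3


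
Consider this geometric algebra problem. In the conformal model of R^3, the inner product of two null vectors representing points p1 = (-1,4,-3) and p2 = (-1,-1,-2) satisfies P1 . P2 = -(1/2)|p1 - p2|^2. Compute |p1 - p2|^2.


p1 - p2 = (0, 5, -1)
|p1 - p2|^2 = 0^2 + 5^2 + (-1)^2
= 0 + 25 + 1
= 26


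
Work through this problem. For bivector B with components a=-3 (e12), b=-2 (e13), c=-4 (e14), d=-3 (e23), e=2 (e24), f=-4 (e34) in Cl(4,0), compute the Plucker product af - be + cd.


Plucker relation: af - be + cd
a*f = (-3)*(-4) = 12
b*e = (-2)*2 = -4
c*d = (-4)*(-3) = 12
af - be + cd = 12 - (-4) + 12
= 28


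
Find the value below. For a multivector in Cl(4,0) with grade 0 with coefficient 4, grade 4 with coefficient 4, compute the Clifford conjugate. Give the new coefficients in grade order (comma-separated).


Clifford conjugate sign for grade k: (-1)^(k(k+1)/2)
Grade 0: (-1)^(0*1/2) = (-1)^0 = 1, coeff 4 -> 4
Grade 4: (-1)^(4*5/2) = (-1)^10 = 1, coeff 4 -> 4
Conjugated coefficients: 4, 4


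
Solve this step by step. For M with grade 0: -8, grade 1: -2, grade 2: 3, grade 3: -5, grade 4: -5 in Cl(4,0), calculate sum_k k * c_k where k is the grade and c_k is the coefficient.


Grade-weighted sum = sum of grade_k * coefficient_k
0*(-8) = 0
1*(-2) = -2
2*3 = 6
3*(-5) = -15
4*(-5) = -20
Total = 0 + (-2) + 6 + (-15) + (-20) = -31


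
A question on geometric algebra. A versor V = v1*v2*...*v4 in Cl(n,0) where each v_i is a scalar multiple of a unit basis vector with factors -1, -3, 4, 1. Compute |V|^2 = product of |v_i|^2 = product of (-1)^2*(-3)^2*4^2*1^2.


Each vector v_i has |v_i|^2 = s_i^2
Squared scales: (-1)^2 = 1, (-3)^2 = 9, 4^2 = 16, 1^2 = 1
|V|^2 = 1 * 9 * 16 * 1
= 144


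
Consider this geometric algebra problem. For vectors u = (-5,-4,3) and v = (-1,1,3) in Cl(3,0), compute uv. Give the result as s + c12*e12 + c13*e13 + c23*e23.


In Cl(3,0): e_i^2 = 1, e_ie_j = -e_je_i for i != j.
Scalar part = u . v = (-5)*(-1) + (-4)*1 + 3*3
= 5 + (-4) + 9 = 10
e12 coeff = (-5)*1 - (-4)*(-1) = -5 - 4 = -9
e13 coeff = (-5)*3 - 3*(-1) = -15 - (-3) = -12
e23 coeff = (-4)*3 - 3*1 = -12 - 3 = -15
uv = 10 - 9*e12 - 12*e13 - 15*e23


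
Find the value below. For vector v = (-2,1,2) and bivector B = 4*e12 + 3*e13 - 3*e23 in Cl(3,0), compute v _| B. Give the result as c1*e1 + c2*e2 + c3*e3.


Left contraction v _| B = <vB>_1 (grade-1 part of the geometric product vB).
Using e1_|e12 = e2, e2_|e12 = -e1, e1_|e13 = e3, e3_|e13 = -e1, e2_|e23 = e3, e3_|e23 = -e2:
e1 coeff: -v2*b12 - v3*b13 = -(1)*(4) - (2)*(3) = -10
e2 coeff: v1*b12 - v3*b23 = (-2)*(4) - (2)*(-3) = -2
e3 coeff: v1*b13 + v2*b23 = (-2)*(3) + (1)*(-3) = -9
v _| B = -10*e1 - 2*e2 - 9*e3


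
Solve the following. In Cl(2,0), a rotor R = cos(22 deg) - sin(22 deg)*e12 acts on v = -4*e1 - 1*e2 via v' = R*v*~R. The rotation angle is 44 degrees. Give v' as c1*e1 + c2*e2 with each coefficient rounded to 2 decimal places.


Rotor R = cos(22deg) - sin(22deg)*e12
Rotation angle theta = 2 * 22 = 44 degrees
v' = R*v*~R rotates v by theta.
cos(44deg) = 0.7193, sin(44deg) = 0.6947
v'_1 = -4*cos(44deg) - (-1)*sin(44deg)
= -4*0.7193 - (-1)*0.6947
= -2.18
v'_2 = -4*sin(44deg) + (-1)*cos(44deg)
= -4*0.6947 + (-1)*0.7193
= -3.50
v' = -2.18*e1 - 3.50*e2


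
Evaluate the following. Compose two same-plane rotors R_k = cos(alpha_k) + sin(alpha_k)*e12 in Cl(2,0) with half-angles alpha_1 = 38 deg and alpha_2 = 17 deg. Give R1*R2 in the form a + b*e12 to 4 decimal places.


Same-plane rotors commute and their half-angles add:
R1*R2 = cos(a1 + a2) + sin(a1 + a2)*e12.
a1 + a2 = 38 + 17 = 55 deg
cos(55 deg) = 0.5736
sin(55 deg) = 0.8192
R1*R2 = 0.5736 + 0.8192*e12


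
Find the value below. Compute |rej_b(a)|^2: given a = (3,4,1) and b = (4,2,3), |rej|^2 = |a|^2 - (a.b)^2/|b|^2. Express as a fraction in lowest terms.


|a|^2 = 3^2 + 4^2 + 1^2 = 26
|b|^2 = 4^2 + 2^2 + 3^2 = 29
a . b = 3*4 + 4*2 + 1*3 = 23
(a.b)^2 = 23^2 = 529
|rej|^2 = 26 - 529/29
= (754 - 529)/29
= 225/29
In lowest terms: 225/29


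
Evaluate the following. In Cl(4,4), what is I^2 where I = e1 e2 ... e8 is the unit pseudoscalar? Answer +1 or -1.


The pseudoscalar I = e1...e_n (product of all n generators) of Cl(p,q) satisfies I^2 = (-1)^(q + n(n-1)/2).
p = 4, q = 4, n = p + q = 8
n(n-1)/2 = 8 * 7 / 2 = 28
Exponent = q + n(n-1)/2 = 4 + 28 = 32
I^2 = (-1)^32 = +1


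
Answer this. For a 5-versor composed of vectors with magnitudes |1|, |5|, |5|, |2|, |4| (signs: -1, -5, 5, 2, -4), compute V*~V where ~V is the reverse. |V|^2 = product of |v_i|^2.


Each vector v_i has |v_i|^2 = s_i^2
Squared scales: (-1)^2 = 1, (-5)^2 = 25, 5^2 = 25, 2^2 = 4, (-4)^2 = 16
|V|^2 = 1 * 25 * 25 * 4 * 16
= 40000


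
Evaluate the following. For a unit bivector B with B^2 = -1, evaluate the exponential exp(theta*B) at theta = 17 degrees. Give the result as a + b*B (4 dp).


For a unit bivector B with B^2 = -1, the exponential series gives
e^(theta*B) = cos(theta) + sin(theta)*B (the GA analogue of Euler's formula).
theta = 17 degrees = 0.296706 rad
cos(17 deg) = 0.9563
sin(17 deg) = 0.2924
exp(theta*B) = 0.9563 + 0.2924*B


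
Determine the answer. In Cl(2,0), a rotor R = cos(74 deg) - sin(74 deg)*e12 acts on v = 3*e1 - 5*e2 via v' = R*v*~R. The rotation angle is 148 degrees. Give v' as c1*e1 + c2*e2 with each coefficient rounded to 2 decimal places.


Rotor R = cos(74deg) - sin(74deg)*e12
Rotation angle theta = 2 * 74 = 148 degrees
v' = R*v*~R rotates v by theta.
cos(148deg) = -0.8480, sin(148deg) = 0.5299
v'_1 = 3*cos(148deg) - (-5)*sin(148deg)
= 3*(-0.8480) - (-5)*0.5299
= 0.11
v'_2 = 3*sin(148deg) + (-5)*cos(148deg)
= 3*0.5299 + (-5)*(-0.8480)
= 5.83
v' = 0.11*e1 + 5.83*e2


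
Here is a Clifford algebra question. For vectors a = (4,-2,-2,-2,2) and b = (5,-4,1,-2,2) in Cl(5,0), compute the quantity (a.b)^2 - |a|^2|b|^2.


a . b = 4*5 + (-2)*(-4) + (-2)*1 + (-2)*(-2) + 2*2
= 20 + 8 + (-2) + 4 + 4 = 34
|a|^2 = 4^2 + (-2)^2 + (-2)^2 + (-2)^2 + 2^2 = 32
|b|^2 = 5^2 + (-4)^2 + 1^2 + (-2)^2 + 2^2 = 50
(a.b)^2 = 34^2 = 1156
|a|^2 * |b|^2 = 32 * 50 = 1600
Result = 1156 - 1600 = -444


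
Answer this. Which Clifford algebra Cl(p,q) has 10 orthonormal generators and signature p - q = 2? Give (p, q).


We need p + q = 10 and p - q = 2.
Adding: 2p = 10 + 2 = 12, so p = 6.
Then q = 10 - 6 = 4.
(p, q) = (6, 4)


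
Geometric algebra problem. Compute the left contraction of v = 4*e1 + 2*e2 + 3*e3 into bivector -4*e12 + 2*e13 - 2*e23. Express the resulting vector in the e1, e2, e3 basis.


Left contraction v _| B = <vB>_1 (grade-1 part of the geometric product vB).
Using e1_|e12 = e2, e2_|e12 = -e1, e1_|e13 = e3, e3_|e13 = -e1, e2_|e23 = e3, e3_|e23 = -e2:
e1 coeff: -v2*b12 - v3*b13 = -(2)*(-4) - (3)*(2) = 2
e2 coeff: v1*b12 - v3*b23 = (4)*(-4) - (3)*(-2) = -10
e3 coeff: v1*b13 + v2*b23 = (4)*(2) + (2)*(-2) = 4
v _| B = 2*e1 - 10*e2 + 4*e3


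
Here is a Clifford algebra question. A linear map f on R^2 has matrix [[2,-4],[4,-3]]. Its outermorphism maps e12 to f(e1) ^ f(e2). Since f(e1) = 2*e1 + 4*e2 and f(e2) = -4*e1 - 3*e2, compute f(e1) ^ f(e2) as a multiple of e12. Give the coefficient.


The outermorphism of a linear map f sends e1^e2 to f(e1)^f(e2).
f(e1) = 2*e1 + 4*e2
f(e2) = -4*e1 - 3*e2
f(e1) ^ f(e2) = (2*e1 + 4*e2) ^ (-4*e1 - 3*e2)
= 2*(-3)*e12 + 4*(-4)*e21
= (-6 - (-16))*e12
= 10*e12
Coefficient = 10


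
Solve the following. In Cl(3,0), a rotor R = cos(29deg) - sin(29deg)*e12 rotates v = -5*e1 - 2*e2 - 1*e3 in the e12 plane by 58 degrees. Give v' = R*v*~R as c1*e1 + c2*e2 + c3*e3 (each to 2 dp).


Rotor R = cos(29deg) - sin(29deg)*e12
Rotation angle theta = 2 * 29 = 58 degrees in the e12 plane (e1 -> e2).
The component perpendicular to the plane (e3) is invariant: v'_3 = v3 = -1.00
cos(58deg) = 0.5299, sin(58deg) = 0.8480
v'_1 = v1*cos(theta) - v2*sin(theta) = -5*0.5299 - (-2)*0.8480 = -0.95
v'_2 = v1*sin(theta) + v2*cos(theta) = -5*0.8480 + (-2)*0.5299 = -5.30
v' = -0.95*e1 - 5.30*e2 - 1.00*e3


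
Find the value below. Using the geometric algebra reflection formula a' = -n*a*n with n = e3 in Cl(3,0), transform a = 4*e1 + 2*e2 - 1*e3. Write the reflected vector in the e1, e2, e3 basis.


Reflection formula: a' = -n*a*n, with n = e3 (unit vector, n^2 = 1).
For reflection through hyperplane perp to e3:
The component along e3 flips sign, others stay.
a = (4, 2, -1)
a' = (4, 2, 1)
a' = 4*e1 + 2*e2 + 1*e3


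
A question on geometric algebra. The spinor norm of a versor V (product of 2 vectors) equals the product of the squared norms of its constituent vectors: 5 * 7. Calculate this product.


Spinor norm N(V) = |v1|^2 * |v2|^2 * ... * |v2|^2
= 5 * 7
Running product: 5, 35
N(V) = 35


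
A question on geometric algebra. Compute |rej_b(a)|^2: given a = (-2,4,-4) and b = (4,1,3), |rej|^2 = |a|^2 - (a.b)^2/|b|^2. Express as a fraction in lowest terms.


|a|^2 = (-2)^2 + 4^2 + (-4)^2 = 36
|b|^2 = 4^2 + 1^2 + 3^2 = 26
a . b = (-2)*4 + 4*1 + (-4)*3 = -16
(a.b)^2 = (-16)^2 = 256
|rej|^2 = 36 - 256/26
= (936 - 256)/26
= 680/26
In lowest terms: 340/13


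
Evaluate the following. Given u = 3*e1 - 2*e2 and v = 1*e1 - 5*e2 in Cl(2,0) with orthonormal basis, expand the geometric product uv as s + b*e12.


Expand: (3*e1 - 2*e2)(1*e1 - 5*e2)
= 3*1*e1e1 + 3*(-5)*e1e2 + (-2)*1*e2e1 + (-2)*(-5)*e2e2
Using e1^2 = e2^2 = 1, e2e1 = -e1e2:
Scalar part s = 3*1 + (-2)*(-5) = 3 + 10 = 13
Bivector part b = 3*(-5) - (-2)*1 = -15 - (-2) = -13
uv = 13 - 13*e12


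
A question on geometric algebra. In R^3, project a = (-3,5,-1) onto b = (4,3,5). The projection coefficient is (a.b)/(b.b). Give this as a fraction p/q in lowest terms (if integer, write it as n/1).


Projection coefficient = (a . b) / (b . b)
a . b = (-3)*4 + 5*3 + (-1)*5
= -12 + 15 + (-5) = -2
b . b = 4^2 + 3^2 + 5^2
= 16 + 9 + 25 = 50
Coefficient = -2/50
In lowest terms: -1/25


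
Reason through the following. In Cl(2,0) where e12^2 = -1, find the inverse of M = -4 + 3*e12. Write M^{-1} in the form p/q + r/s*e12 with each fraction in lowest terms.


M = -4 + 3*e12, where e12^2 = -1.
Since M commutes with its reverse ~M = a - b*e12, M * ~M = a^2 - b^2*e12^2 = a^2 + b^2.
So M^{-1} = ~M / (a^2 + b^2) = (a - b*e12)/(a^2 + b^2).
a^2 + b^2 = 16 + 9 = 25
Scalar part = -4/25 = -4/25
Bivector coeff = -3/25 = -3/25
M^{-1} = -4/25 - 3/25*e12


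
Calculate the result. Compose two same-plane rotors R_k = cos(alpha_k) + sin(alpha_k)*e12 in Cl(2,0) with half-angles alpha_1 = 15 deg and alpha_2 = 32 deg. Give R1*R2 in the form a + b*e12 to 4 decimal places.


Same-plane rotors commute and their half-angles add:
R1*R2 = cos(a1 + a2) + sin(a1 + a2)*e12.
a1 + a2 = 15 + 32 = 47 deg
cos(47 deg) = 0.6820
sin(47 deg) = 0.7314
R1*R2 = 0.6820 + 0.7314*e12


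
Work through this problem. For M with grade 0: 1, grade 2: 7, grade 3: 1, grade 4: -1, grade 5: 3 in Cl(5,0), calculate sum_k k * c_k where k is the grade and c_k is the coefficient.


Grade-weighted sum = sum of grade_k * coefficient_k
0*1 = 0
2*7 = 14
3*1 = 3
4*(-1) = -4
5*3 = 15
Total = 0 + 14 + 3 + (-4) + 15 = 28


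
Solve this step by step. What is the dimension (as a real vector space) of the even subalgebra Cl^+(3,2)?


Even subalgebra dimension = 2^(n-1)
n = 3 + 2 = 5
2^(5 - 1) = 2^4 = 16
Verification: sum of C(5,k) for even k = 1 + 10 + 5 = 16
Result = 16


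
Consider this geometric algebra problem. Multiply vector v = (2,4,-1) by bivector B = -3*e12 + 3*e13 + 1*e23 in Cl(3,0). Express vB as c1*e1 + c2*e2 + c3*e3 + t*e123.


vB has grade-1 (vector) and grade-3 (trivector) parts: vB = (v _| B) + (v ^ B).
Vector part <vB>_1:
  e1: -v2*b12 - v3*b13 = -(4)*(-3) - (-1)*(3) = 15
  e2: v1*b12 - v3*b23 = (2)*(-3) - (-1)*(1) = -5
  e3: v1*b13 + v2*b23 = (2)*(3) + (4)*(1) = 10
Trivector part <vB>_3:
  e123: v1*b23 - v2*b13 + v3*b12 = (2)*(1) - (4)*(3) + (-1)*(-3) = -7
vB = 15*e1 - 5*e2 + 10*e3 - 7*e123


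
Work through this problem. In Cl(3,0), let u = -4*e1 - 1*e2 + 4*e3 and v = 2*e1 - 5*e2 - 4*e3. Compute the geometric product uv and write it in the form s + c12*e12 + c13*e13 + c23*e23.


In Cl(3,0): e_i^2 = 1, e_ie_j = -e_je_i for i != j.
Scalar part = u . v = (-4)*2 + (-1)*(-5) + 4*(-4)
= -8 + 5 + (-16) = -19
e12 coeff = (-4)*(-5) - (-1)*2 = 20 - (-2) = 22
e13 coeff = (-4)*(-4) - 4*2 = 16 - 8 = 8
e23 coeff = (-1)*(-4) - 4*(-5) = 4 - (-20) = 24
uv = -19 + 22*e12 + 8*e13 + 24*e23


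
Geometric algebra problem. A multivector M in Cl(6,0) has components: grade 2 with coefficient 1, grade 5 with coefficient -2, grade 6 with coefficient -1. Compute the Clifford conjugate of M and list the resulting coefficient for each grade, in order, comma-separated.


Clifford conjugate sign for grade k: (-1)^(k(k+1)/2)
Grade 2: (-1)^(2*3/2) = (-1)^3 = -1, coeff 1 -> -1
Grade 5: (-1)^(5*6/2) = (-1)^15 = -1, coeff -2 -> 2
Grade 6: (-1)^(6*7/2) = (-1)^21 = -1, coeff -1 -> 1
Conjugated coefficients: -1, 2, 1


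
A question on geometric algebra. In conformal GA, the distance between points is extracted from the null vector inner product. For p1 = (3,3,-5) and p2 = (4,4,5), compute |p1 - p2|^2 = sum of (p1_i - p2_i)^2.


p1 - p2 = (-1, -1, -10)
|p1 - p2|^2 = (-1)^2 + (-1)^2 + (-10)^2
= 1 + 1 + 100
= 102


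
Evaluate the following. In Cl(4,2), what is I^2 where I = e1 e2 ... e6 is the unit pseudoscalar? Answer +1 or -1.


The pseudoscalar I = e1...e_n (product of all n generators) of Cl(p,q) satisfies I^2 = (-1)^(q + n(n-1)/2).
p = 4, q = 2, n = p + q = 6
n(n-1)/2 = 6 * 5 / 2 = 15
Exponent = q + n(n-1)/2 = 2 + 15 = 17
I^2 = (-1)^17 = -1


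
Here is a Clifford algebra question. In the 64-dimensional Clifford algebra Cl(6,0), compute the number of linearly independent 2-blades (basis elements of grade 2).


Number of grade-k basis blades in Cl(p,q) with n = p + q is C(n, k).
n = 6 + 0 = 6
C(6, 2) = 6! / (2! * 4!)
= 720 / (2 * 24)
= 15


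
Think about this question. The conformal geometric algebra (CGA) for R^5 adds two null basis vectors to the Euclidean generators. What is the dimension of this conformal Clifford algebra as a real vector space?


The conformal model of R^5 uses Cl(6,1): the 5 Euclidean generators plus two extra orthogonal generators e+ (e+^2 = +1) and e- (e-^2 = -1), from which the null vectors e0, einf are built.
Number of generators m = 5 + 2 = 7.
dim Cl(p,q) = 2^m = 2^7 = 128


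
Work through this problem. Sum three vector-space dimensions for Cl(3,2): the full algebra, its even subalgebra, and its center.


n = 3 + 2 = 5
Total dim = 2^5 = 32
Even subalgebra dim = 2^4 = 16
n is odd, so center dim = 2
Sum = 32 + 16 + 2 = 50


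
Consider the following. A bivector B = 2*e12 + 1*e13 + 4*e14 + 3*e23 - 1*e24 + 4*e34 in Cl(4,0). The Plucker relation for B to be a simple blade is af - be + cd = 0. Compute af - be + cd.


Plucker relation: af - be + cd
a*f = 2*4 = 8
b*e = 1*(-1) = -1
c*d = 4*3 = 12
af - be + cd = 8 - (-1) + 12
= 21


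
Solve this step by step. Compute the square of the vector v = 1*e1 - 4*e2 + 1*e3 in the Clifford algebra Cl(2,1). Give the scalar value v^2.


v^2 = sum of c_i^2 * e_i^2
Positive signature terms (e_i^2 = +1): 1^2 + (-4)^2 = 17
Negative signature terms (e_j^2 = -1): 1^2 = 1
v^2 = 17 - 1 = 16


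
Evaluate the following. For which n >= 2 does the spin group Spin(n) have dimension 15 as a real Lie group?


dim Spin(n) = dim so(n) = n(n-1)/2.
Solve n(n-1)/2 = 15, i.e. n^2 - n - 30 = 0.
Discriminant = 1 + 8*15 = 121
n = (1 + sqrt(121))/2 = (1 + 11)/2 = 6


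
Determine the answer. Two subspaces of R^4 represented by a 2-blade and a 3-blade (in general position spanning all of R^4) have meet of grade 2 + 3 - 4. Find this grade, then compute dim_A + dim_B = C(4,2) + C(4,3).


Meet grade = grade(A) + grade(B) - n
= 2 + 3 - 4 = 1
C(4,2) = 6
C(4,3) = 4
dim_A + dim_B = 6 + 4 = 10


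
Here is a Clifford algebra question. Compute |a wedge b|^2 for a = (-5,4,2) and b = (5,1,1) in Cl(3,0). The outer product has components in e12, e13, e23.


a wedge b = (a1*b2 - a2*b1)*e12 + (a1*b3 - a3*b1)*e13 + (a2*b3 - a3*b2)*e23
e12 coeff: (-5)*1 - 4*5 = -5 - 20 = -25
e13 coeff: (-5)*1 - 2*5 = -5 - 10 = -15
e23 coeff: 4*1 - 2*1 = 4 - 2 = 2
|a wedge b|^2 = (-25)^2 + (-15)^2 + 2^2
= 625 + 225 + 4
= 854


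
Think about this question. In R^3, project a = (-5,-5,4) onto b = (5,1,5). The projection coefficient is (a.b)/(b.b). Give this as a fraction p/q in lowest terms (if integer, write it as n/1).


Projection coefficient = (a . b) / (b . b)
a . b = (-5)*5 + (-5)*1 + 4*5
= -25 + (-5) + 20 = -10
b . b = 5^2 + 1^2 + 5^2
= 25 + 1 + 25 = 51
Coefficient = -10/51
In lowest terms: -10/51


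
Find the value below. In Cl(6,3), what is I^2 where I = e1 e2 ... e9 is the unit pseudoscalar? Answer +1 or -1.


The pseudoscalar I = e1...e_n (product of all n generators) of Cl(p,q) satisfies I^2 = (-1)^(q + n(n-1)/2).
p = 6, q = 3, n = p + q = 9
n(n-1)/2 = 9 * 8 / 2 = 36
Exponent = q + n(n-1)/2 = 3 + 36 = 39
I^2 = (-1)^39 = -1


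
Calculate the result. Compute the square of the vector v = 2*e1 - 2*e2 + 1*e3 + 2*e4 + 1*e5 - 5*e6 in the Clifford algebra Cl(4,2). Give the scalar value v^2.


v^2 = sum of c_i^2 * e_i^2
Positive signature terms (e_i^2 = +1): 2^2 + (-2)^2 + 1^2 + 2^2 = 13
Negative signature terms (e_j^2 = -1): 1^2 + (-5)^2 = 26
v^2 = 13 - 26 = -13


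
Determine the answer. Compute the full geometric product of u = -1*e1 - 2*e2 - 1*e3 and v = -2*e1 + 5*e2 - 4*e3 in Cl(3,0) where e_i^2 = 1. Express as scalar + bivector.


In Cl(3,0): e_i^2 = 1, e_ie_j = -e_je_i for i != j.
Scalar part = u . v = (-1)*(-2) + (-2)*5 + (-1)*(-4)
= 2 + (-10) + 4 = -4
e12 coeff = (-1)*5 - (-2)*(-2) = -5 - 4 = -9
e13 coeff = (-1)*(-4) - (-1)*(-2) = 4 - 2 = 2
e23 coeff = (-2)*(-4) - (-1)*5 = 8 - (-5) = 13
uv = -4 - 9*e12 + 2*e13 + 13*e23


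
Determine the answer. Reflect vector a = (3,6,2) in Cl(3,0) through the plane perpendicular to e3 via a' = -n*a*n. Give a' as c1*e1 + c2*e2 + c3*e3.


Reflection formula: a' = -n*a*n, with n = e3 (unit vector, n^2 = 1).
For reflection through hyperplane perp to e3:
The component along e3 flips sign, others stay.
a = (3, 6, 2)
a' = (3, 6, -2)
a' = 3*e1 + 6*e2 - 2*e3


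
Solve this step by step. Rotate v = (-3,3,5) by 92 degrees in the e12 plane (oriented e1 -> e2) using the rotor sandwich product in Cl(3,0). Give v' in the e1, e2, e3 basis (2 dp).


Rotor R = cos(46deg) - sin(46deg)*e12
Rotation angle theta = 2 * 46 = 92 degrees in the e12 plane (e1 -> e2).
The component perpendicular to the plane (e3) is invariant: v'_3 = v3 = 5.00
cos(92deg) = -0.0349, sin(92deg) = 0.9994
v'_1 = v1*cos(theta) - v2*sin(theta) = -3*(-0.0349) - 3*0.9994 = -2.89
v'_2 = v1*sin(theta) + v2*cos(theta) = -3*0.9994 + 3*(-0.0349) = -3.10
v' = -2.89*e1 - 3.10*e2 + 5.00*e3


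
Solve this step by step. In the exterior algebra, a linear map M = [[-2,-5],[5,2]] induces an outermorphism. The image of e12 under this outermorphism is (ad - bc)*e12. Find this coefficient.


The outermorphism of a linear map f sends e1^e2 to f(e1)^f(e2).
f(e1) = -2*e1 + 5*e2
f(e2) = -5*e1 + 2*e2
f(e1) ^ f(e2) = (-2*e1 + 5*e2) ^ (-5*e1 + 2*e2)
= (-2)*2*e12 + 5*(-5)*e21
= (-4 - (-25))*e12
= 21*e12
Coefficient = 21


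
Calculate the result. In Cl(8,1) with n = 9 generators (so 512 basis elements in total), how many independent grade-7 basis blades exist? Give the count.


Number of grade-k basis blades in Cl(p,q) with n = p + q is C(n, k).
n = 8 + 1 = 9
C(9, 7) = 9! / (7! * 2!)
= 362880 / (5040 * 2)
= 36


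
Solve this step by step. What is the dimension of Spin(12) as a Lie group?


Spin(n) double-covers SO(n); both have Lie algebra so(n) of dimension n(n-1)/2.
n = 12
n(n-1) = 12 * 11 = 132
dim Spin(12) = 132/2 = 66


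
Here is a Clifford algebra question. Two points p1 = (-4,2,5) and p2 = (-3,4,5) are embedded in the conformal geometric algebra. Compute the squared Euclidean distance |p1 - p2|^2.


p1 - p2 = (-1, -2, 0)
|p1 - p2|^2 = (-1)^2 + (-2)^2 + 0^2
= 1 + 4 + 0
= 5


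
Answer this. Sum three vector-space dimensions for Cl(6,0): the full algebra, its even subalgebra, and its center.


n = 6 + 0 = 6
Total dim = 2^6 = 64
Even subalgebra dim = 2^5 = 32
n is even, so center dim = 1
Sum = 64 + 32 + 1 = 97


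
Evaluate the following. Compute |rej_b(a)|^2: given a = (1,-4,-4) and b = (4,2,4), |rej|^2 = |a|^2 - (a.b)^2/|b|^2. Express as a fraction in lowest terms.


|a|^2 = 1^2 + (-4)^2 + (-4)^2 = 33
|b|^2 = 4^2 + 2^2 + 4^2 = 36
a . b = 1*4 + (-4)*2 + (-4)*4 = -20
(a.b)^2 = (-20)^2 = 400
|rej|^2 = 33 - 400/36
= (1188 - 400)/36
= 788/36
In lowest terms: 197/9


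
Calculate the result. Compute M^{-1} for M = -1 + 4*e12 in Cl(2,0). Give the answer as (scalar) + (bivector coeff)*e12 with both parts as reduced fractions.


M = -1 + 4*e12, where e12^2 = -1.
Since M commutes with its reverse ~M = a - b*e12, M * ~M = a^2 - b^2*e12^2 = a^2 + b^2.
So M^{-1} = ~M / (a^2 + b^2) = (a - b*e12)/(a^2 + b^2).
a^2 + b^2 = 1 + 16 = 17
Scalar part = -1/17 = -1/17
Bivector coeff = -4/17 = -4/17
M^{-1} = -1/17 - 4/17*e12


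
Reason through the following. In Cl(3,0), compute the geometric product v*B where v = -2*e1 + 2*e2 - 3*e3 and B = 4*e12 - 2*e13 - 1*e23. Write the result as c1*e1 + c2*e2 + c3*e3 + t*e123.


vB has grade-1 (vector) and grade-3 (trivector) parts: vB = (v _| B) + (v ^ B).
Vector part <vB>_1:
  e1: -v2*b12 - v3*b13 = -(2)*(4) - (-3)*(-2) = -14
  e2: v1*b12 - v3*b23 = (-2)*(4) - (-3)*(-1) = -11
  e3: v1*b13 + v2*b23 = (-2)*(-2) + (2)*(-1) = 2
Trivector part <vB>_3:
  e123: v1*b23 - v2*b13 + v3*b12 = (-2)*(-1) - (2)*(-2) + (-3)*(4) = -6
vB = -14*e1 - 11*e2 + 2*e3 - 6*e123


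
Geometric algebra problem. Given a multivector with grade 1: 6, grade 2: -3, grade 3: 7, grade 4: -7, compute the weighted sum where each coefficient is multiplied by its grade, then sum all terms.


Grade-weighted sum = sum of grade_k * coefficient_k
1*6 = 6
2*(-3) = -6
3*7 = 21
4*(-7) = -28
Total = 6 + (-6) + 21 + (-28) = -7


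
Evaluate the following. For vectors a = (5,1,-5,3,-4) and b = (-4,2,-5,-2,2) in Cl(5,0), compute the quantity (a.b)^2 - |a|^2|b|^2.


a . b = 5*(-4) + 1*2 + (-5)*(-5) + 3*(-2) + (-4)*2
= -20 + 2 + 25 + (-6) + (-8) = -7
|a|^2 = 5^2 + 1^2 + (-5)^2 + 3^2 + (-4)^2 = 76
|b|^2 = (-4)^2 + 2^2 + (-5)^2 + (-2)^2 + 2^2 = 53
(a.b)^2 = (-7)^2 = 49
|a|^2 * |b|^2 = 76 * 53 = 4028
Result = 49 - 4028 = -3979


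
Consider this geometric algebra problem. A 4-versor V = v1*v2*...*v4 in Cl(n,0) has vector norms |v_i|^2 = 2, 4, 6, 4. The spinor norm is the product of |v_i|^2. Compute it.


Spinor norm N(V) = |v1|^2 * |v2|^2 * ... * |v4|^2
= 2 * 4 * 6 * 4
Running product: 2, 8, 48, 192
N(V) = 192


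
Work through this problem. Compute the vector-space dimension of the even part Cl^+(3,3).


Even subalgebra dimension = 2^(n-1)
n = 3 + 3 = 6
2^(6 - 1) = 2^5 = 32
Verification: sum of C(6,k) for even k = 1 + 15 + 15 + 1 = 32
Result = 32


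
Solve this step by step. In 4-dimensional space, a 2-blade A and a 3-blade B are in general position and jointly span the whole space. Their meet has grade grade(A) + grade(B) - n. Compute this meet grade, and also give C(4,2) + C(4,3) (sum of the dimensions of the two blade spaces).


Meet grade = grade(A) + grade(B) - n
= 2 + 3 - 4 = 1
C(4,2) = 6
C(4,3) = 4
dim_A + dim_B = 6 + 4 = 10


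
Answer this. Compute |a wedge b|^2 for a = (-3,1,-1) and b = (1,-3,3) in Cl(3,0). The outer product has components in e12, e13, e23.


a wedge b = (a1*b2 - a2*b1)*e12 + (a1*b3 - a3*b1)*e13 + (a2*b3 - a3*b2)*e23
e12 coeff: (-3)*(-3) - 1*1 = 9 - 1 = 8
e13 coeff: (-3)*3 - (-1)*1 = -9 - (-1) = -8
e23 coeff: 1*3 - (-1)*(-3) = 3 - 3 = 0
|a wedge b|^2 = 8^2 + (-8)^2 + 0^2
= 64 + 64 + 0
= 128
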